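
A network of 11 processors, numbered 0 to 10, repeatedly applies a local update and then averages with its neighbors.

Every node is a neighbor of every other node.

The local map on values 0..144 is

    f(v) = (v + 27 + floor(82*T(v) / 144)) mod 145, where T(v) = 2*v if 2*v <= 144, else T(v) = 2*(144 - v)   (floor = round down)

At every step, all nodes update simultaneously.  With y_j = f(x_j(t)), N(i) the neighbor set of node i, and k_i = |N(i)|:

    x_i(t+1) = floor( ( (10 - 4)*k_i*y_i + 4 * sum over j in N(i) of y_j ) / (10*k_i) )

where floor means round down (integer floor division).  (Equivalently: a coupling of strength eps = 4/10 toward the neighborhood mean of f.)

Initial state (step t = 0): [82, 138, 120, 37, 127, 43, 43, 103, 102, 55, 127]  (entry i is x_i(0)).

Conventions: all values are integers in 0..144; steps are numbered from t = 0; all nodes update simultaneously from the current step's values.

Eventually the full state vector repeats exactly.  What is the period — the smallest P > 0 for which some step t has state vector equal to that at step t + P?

Answer: 2
Key observation: The state at step 11, [32, 32, 32, 32, 32, 32, 32, 32, 32, 32, 32], reappears at step 13 — and no state repeats earlier — so the cycle the system enters has period 2.

Derivation:
t=0: [82, 138, 120, 37, 127, 43, 43, 103, 102, 55, 127]
t=1: [46, 42, 43, 87, 43, 93, 93, 45, 45, 108, 43]
t=2: [108, 103, 104, 57, 104, 57, 57, 107, 107, 56, 104]
t=3: [26, 26, 26, 10, 26, 10, 10, 26, 26, 9, 26]
t=4: [76, 76, 76, 57, 76, 57, 57, 76, 76, 56, 76]
t=5: [29, 29, 29, 11, 29, 11, 11, 29, 29, 10, 29]
t=6: [82, 82, 82, 60, 82, 60, 60, 82, 82, 59, 82]
t=7: [30, 30, 30, 16, 30, 16, 16, 30, 30, 15, 30]
t=8: [86, 86, 86, 69, 86, 69, 69, 86, 86, 68, 86]
t=9: [33, 33, 33, 30, 33, 30, 30, 33, 33, 29, 33]
t=10: [95, 95, 95, 92, 95, 92, 92, 95, 95, 91, 95]
t=11: [32, 32, 32, 32, 32, 32, 32, 32, 32, 32, 32]
t=12: [95, 95, 95, 95, 95, 95, 95, 95, 95, 95, 95]
t=13: [32, 32, 32, 32, 32, 32, 32, 32, 32, 32, 32]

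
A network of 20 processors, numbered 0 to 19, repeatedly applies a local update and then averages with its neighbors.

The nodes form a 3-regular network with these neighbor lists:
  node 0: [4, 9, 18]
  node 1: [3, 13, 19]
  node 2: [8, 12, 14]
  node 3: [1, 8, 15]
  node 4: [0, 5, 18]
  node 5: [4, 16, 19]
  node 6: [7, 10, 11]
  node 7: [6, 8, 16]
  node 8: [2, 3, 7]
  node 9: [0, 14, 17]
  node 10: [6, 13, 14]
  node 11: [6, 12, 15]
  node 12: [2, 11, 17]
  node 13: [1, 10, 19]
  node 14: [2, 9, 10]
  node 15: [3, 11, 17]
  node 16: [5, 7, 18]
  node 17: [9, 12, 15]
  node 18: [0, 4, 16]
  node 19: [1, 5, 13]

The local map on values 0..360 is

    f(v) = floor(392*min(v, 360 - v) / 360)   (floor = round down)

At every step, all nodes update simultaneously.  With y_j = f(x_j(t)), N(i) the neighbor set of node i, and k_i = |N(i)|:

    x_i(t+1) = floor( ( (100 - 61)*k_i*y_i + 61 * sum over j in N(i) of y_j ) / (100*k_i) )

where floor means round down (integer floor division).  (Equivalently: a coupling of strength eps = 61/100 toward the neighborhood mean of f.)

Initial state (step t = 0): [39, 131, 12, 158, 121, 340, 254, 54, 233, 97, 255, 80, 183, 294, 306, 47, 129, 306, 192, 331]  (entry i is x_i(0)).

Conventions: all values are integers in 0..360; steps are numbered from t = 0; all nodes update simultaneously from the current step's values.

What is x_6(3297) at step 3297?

Simulating step by step:
t=0: [39, 131, 12, 158, 121, 340, 254, 54, 233, 97, 255, 80, 183, 294, 306, 47, 129, 306, 192, 331]
t=1: [101, 111, 83, 134, 100, 69, 97, 102, 103, 73, 94, 106, 107, 86, 69, 84, 107, 93, 134, 59]
t=2: [110, 108, 96, 122, 109, 87, 107, 111, 114, 88, 95, 108, 107, 94, 84, 108, 112, 97, 124, 83]
t=3: [117, 111, 107, 124, 116, 103, 114, 120, 120, 101, 103, 116, 111, 102, 96, 117, 118, 107, 125, 98]
t=4: [124, 118, 117, 129, 125, 116, 123, 128, 128, 113, 112, 124, 119, 112, 109, 126, 126, 117, 130, 111]
t=5: [133, 127, 128, 136, 134, 129, 132, 137, 136, 125, 122, 133, 129, 122, 121, 135, 135, 128, 137, 123]
t=6: [143, 137, 139, 145, 144, 141, 142, 147, 146, 137, 134, 143, 140, 133, 133, 144, 146, 140, 146, 135]
t=7: [154, 149, 151, 155, 155, 153, 153, 157, 156, 149, 146, 154, 152, 145, 146, 155, 157, 152, 156, 148]
t=8: [166, 162, 164, 166, 167, 166, 165, 168, 167, 162, 159, 166, 165, 159, 160, 167, 168, 165, 168, 161]
t=9: [179, 176, 178, 179, 180, 179, 178, 181, 180, 177, 174, 179, 179, 174, 175, 180, 181, 178, 181, 175]
t=10: [194, 191, 193, 194, 194, 193, 192, 194, 194, 192, 190, 194, 193, 189, 190, 194, 194, 193, 194, 190]
t=11: [180, 183, 181, 180, 180, 181, 181, 180, 180, 182, 184, 180, 180, 185, 183, 180, 180, 181, 180, 184]
t=12: [195, 192, 194, 195, 195, 194, 194, 195, 195, 193, 191, 195, 195, 190, 192, 195, 195, 194, 196, 191]
t=13: [179, 182, 180, 179, 179, 180, 180, 179, 179, 180, 182, 179, 179, 183, 181, 179, 179, 179, 178, 182]
t=14: [194, 193, 194, 193, 194, 194, 194, 194, 194, 194, 193, 194, 194, 192, 194, 194, 194, 194, 193, 193]
t=15: [180, 181, 180, 180, 180, 180, 180, 180, 180, 180, 180, 180, 180, 181, 180, 180, 180, 180, 180, 181]
t=16: [196, 194, 196, 195, 196, 195, 196, 196, 196, 196, 195, 196, 196, 194, 196, 196, 196, 196, 196, 194]
t=17: [178, 179, 178, 178, 178, 178, 178, 178, 178, 178, 178, 178, 178, 179, 178, 178, 178, 178, 178, 179]
t=18: [193, 193, 193, 193, 193, 193, 193, 193, 193, 193, 193, 193, 193, 193, 193, 193, 193, 193, 193, 193]
t=19: [181, 181, 181, 181, 181, 181, 181, 181, 181, 181, 181, 181, 181, 181, 181, 181, 181, 181, 181, 181]
t=20: [194, 194, 194, 194, 194, 194, 194, 194, 194, 194, 194, 194, 194, 194, 194, 194, 194, 194, 194, 194]
t=21: [180, 180, 180, 180, 180, 180, 180, 180, 180, 180, 180, 180, 180, 180, 180, 180, 180, 180, 180, 180]
t=22: [196, 196, 196, 196, 196, 196, 196, 196, 196, 196, 196, 196, 196, 196, 196, 196, 196, 196, 196, 196]
t=23: [178, 178, 178, 178, 178, 178, 178, 178, 178, 178, 178, 178, 178, 178, 178, 178, 178, 178, 178, 178]
t=24: [193, 193, 193, 193, 193, 193, 193, 193, 193, 193, 193, 193, 193, 193, 193, 193, 193, 193, 193, 193]

Answer: x_6(3297) = 180
Key observation: The state at step 18, [193, 193, 193, 193, 193, 193, 193, 193, 193, 193, 193, 193, 193, 193, 193, 193, 193, 193, 193, 193], reappears at step 24: the system is in a cycle of period 6 from step 18 on.  Therefore the state at step 3297 equals the state at step 18 + ((3297 - 18) mod 6) = 21, which is [180, 180, 180, 180, 180, 180, 180, 180, 180, 180, 180, 180, 180, 180, 180, 180, 180, 180, 180, 180].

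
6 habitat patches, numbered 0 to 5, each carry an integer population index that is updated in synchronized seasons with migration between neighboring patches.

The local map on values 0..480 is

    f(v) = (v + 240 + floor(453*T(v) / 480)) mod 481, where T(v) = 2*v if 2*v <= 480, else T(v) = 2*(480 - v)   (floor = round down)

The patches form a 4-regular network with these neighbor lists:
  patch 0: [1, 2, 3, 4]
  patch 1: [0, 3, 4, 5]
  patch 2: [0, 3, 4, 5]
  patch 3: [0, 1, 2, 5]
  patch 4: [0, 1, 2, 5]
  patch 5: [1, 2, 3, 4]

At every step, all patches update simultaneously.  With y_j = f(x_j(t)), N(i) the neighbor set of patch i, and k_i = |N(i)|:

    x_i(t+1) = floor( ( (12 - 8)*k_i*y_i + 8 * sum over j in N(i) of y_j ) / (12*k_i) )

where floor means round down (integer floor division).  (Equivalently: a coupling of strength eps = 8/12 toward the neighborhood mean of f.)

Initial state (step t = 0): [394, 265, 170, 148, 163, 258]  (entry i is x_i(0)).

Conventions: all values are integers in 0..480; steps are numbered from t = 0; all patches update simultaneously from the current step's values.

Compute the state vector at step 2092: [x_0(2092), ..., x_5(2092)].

Simulating step by step:
t=0: [394, 265, 170, 148, 163, 258]
t=1: [287, 337, 277, 300, 314, 327]
t=2: [398, 383, 401, 394, 390, 386]
t=3: [314, 319, 314, 316, 317, 318]
t=4: [384, 382, 384, 383, 383, 383]
t=5: [324, 324, 324, 324, 324, 324]
t=6: [377, 377, 377, 377, 377, 377]
t=7: [330, 330, 330, 330, 330, 330]
t=8: [372, 372, 372, 372, 372, 372]
t=9: [334, 334, 334, 334, 334, 334]
t=10: [368, 368, 368, 368, 368, 368]
t=11: [338, 338, 338, 338, 338, 338]
t=12: [365, 365, 365, 365, 365, 365]
t=13: [341, 341, 341, 341, 341, 341]
t=14: [362, 362, 362, 362, 362, 362]
t=15: [343, 343, 343, 343, 343, 343]
t=16: [360, 360, 360, 360, 360, 360]
t=17: [345, 345, 345, 345, 345, 345]
t=18: [358, 358, 358, 358, 358, 358]
t=19: [347, 347, 347, 347, 347, 347]
t=20: [357, 357, 357, 357, 357, 357]
t=21: [348, 348, 348, 348, 348, 348]
t=22: [356, 356, 356, 356, 356, 356]
t=23: [349, 349, 349, 349, 349, 349]
t=24: [355, 355, 355, 355, 355, 355]
t=25: [349, 349, 349, 349, 349, 349]

Answer: [355, 355, 355, 355, 355, 355]
Key observation: The state at step 23, [349, 349, 349, 349, 349, 349], reappears at step 25: the system is in a cycle of period 2 from step 23 on.  Therefore the state at step 2092 equals the state at step 23 + ((2092 - 23) mod 2) = 24, which is [355, 355, 355, 355, 355, 355].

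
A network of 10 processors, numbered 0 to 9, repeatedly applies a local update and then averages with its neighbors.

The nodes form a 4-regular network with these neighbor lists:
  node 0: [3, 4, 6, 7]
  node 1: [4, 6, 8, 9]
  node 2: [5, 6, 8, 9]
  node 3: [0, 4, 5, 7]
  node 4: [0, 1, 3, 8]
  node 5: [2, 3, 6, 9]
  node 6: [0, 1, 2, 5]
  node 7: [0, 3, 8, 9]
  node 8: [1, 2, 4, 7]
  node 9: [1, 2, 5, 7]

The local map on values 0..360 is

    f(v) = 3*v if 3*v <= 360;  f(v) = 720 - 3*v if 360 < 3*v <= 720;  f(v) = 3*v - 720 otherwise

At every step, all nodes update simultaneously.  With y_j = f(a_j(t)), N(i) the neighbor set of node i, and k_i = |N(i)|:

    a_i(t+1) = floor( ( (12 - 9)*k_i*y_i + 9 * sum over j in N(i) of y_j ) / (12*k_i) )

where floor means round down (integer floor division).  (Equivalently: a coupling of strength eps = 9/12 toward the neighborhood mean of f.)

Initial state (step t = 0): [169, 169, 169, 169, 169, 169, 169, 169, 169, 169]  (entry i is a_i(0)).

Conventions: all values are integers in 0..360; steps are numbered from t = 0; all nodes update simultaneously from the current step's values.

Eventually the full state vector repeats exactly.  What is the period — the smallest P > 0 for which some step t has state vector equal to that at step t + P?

Answer: 4
Key observation: The state at step 2, [81, 81, 81, 81, 81, 81, 81, 81, 81, 81], reappears at step 6 — and no state repeats earlier — so the cycle the system enters has period 4.

Derivation:
t=0: [169, 169, 169, 169, 169, 169, 169, 169, 169, 169]
t=1: [213, 213, 213, 213, 213, 213, 213, 213, 213, 213]
t=2: [81, 81, 81, 81, 81, 81, 81, 81, 81, 81]
t=3: [243, 243, 243, 243, 243, 243, 243, 243, 243, 243]
t=4: [9, 9, 9, 9, 9, 9, 9, 9, 9, 9]
t=5: [27, 27, 27, 27, 27, 27, 27, 27, 27, 27]
t=6: [81, 81, 81, 81, 81, 81, 81, 81, 81, 81]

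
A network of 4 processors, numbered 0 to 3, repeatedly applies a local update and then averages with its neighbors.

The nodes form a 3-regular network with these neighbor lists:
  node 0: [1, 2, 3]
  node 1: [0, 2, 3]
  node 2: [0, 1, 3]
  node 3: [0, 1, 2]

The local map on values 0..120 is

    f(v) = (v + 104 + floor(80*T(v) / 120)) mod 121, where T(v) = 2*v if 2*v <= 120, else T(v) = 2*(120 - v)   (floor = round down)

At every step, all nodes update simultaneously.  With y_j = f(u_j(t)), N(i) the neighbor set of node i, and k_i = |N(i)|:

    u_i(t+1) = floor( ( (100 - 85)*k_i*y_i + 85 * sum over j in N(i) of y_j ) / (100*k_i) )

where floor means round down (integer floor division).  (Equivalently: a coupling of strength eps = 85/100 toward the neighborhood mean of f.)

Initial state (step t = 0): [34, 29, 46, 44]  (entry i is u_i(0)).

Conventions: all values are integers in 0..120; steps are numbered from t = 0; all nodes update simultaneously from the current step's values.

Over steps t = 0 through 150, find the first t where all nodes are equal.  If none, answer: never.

Answer: 3
Key observation: Synchronization is absorbing here: once all nodes are equal they stay equal, and step 3 is the first all-equal step.

Derivation:
t=0: [34, 29, 46, 44]  (not all equal)
t=1: [73, 74, 69, 69]  (not all equal)
t=2: [119, 119, 118, 118]  (not all equal)
t=3: [103, 103, 103, 103]  (all equal)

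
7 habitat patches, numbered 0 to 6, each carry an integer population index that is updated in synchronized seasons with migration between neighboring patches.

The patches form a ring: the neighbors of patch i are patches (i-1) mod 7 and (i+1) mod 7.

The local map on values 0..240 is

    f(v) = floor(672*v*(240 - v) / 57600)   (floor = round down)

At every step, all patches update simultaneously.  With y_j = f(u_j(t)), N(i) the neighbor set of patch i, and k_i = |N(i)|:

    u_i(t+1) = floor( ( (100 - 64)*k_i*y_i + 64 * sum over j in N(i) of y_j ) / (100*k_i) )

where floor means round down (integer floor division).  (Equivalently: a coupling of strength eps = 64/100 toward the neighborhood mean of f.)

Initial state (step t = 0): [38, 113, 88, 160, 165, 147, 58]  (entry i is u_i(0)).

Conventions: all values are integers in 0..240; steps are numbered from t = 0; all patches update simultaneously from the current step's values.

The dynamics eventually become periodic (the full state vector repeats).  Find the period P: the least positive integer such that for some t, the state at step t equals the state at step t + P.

Answer: 2
Key observation: The state at step 7, [152, 152, 152, 152, 152, 152, 152], reappears at step 9 — and no state repeats earlier — so the cycle the system enters has period 2.

Derivation:
t=0: [38, 113, 88, 160, 165, 147, 58]
t=1: [124, 138, 157, 149, 150, 142, 123]
t=2: [166, 161, 157, 155, 158, 162, 165]
t=3: [144, 147, 151, 152, 150, 147, 144]
t=4: [160, 158, 156, 156, 157, 159, 160]
t=5: [149, 150, 151, 152, 151, 150, 149]
t=6: [157, 157, 156, 156, 156, 157, 157]
t=7: [152, 152, 152, 152, 152, 152, 152]
t=8: [156, 156, 156, 156, 156, 156, 156]
t=9: [152, 152, 152, 152, 152, 152, 152]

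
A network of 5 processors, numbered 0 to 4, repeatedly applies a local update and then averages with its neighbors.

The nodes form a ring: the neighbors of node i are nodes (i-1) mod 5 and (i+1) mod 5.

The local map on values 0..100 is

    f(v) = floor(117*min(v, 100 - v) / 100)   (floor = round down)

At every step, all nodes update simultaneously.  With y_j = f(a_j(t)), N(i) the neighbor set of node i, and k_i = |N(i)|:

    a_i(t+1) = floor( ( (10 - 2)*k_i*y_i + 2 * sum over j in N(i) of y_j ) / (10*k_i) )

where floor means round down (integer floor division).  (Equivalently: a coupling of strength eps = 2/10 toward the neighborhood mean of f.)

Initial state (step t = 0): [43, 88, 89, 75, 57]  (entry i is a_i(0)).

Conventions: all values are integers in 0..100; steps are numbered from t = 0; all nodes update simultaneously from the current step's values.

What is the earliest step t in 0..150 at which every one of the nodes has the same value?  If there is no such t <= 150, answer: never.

Simulating step by step:
t=0: [43, 88, 89, 75, 57]  (not all equal)
t=1: [46, 17, 13, 29, 47]  (not all equal)
t=2: [49, 22, 17, 33, 51]  (not all equal)
t=3: [53, 27, 21, 38, 55]  (not all equal)
t=4: [51, 32, 26, 42, 51]  (not all equal)
t=5: [55, 38, 32, 47, 56]  (not all equal)
t=6: [51, 44, 39, 52, 51]  (not all equal)
t=7: [56, 51, 46, 55, 56]  (not all equal)
t=8: [51, 56, 53, 52, 51]  (not all equal)
t=9: [56, 51, 53, 55, 56]  (not all equal)
t=10: [51, 56, 54, 52, 51]  (not all equal)
t=11: [56, 51, 53, 55, 56]  (not all equal)

Answer: never
Key observation: The state at step 9 reappears at step 11 — the system is in a cycle of period 2 from step 9 on.  No step 0..11 is synchronized, and the cycle repeats forever, so no step up to 150 (or ever) has all nodes equal.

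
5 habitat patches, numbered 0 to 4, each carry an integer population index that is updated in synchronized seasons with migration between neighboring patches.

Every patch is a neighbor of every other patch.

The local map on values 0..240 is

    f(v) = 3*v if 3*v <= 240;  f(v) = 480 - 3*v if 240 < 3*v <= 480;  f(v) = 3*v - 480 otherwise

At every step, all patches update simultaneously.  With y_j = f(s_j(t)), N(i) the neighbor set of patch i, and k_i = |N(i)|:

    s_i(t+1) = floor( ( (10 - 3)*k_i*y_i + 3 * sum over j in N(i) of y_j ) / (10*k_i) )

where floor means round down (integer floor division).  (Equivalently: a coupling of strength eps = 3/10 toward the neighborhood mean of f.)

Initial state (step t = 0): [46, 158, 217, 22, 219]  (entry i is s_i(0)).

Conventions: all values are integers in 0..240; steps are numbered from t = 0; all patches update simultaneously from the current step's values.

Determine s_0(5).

Answer: s_0(5) = 118

Derivation:
t=0: [46, 158, 217, 22, 219]
t=1: [128, 45, 148, 83, 152]
t=2: [99, 123, 61, 183, 54]
t=3: [167, 122, 167, 96, 154]
t=4: [40, 98, 40, 147, 38]
t=5: [118, 159, 118, 67, 114]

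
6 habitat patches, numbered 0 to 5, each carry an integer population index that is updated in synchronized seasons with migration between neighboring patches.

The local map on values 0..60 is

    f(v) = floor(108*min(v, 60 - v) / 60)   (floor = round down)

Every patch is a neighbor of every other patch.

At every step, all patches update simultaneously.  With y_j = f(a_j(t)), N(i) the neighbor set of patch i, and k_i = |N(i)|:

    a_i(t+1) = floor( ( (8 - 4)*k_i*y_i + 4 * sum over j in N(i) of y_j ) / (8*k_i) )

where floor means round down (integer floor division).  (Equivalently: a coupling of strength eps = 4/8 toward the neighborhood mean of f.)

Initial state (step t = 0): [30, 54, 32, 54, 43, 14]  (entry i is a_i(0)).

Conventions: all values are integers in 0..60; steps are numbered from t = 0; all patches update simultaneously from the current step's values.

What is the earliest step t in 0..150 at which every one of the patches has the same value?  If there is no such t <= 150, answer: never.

Simulating step by step:
t=0: [30, 54, 32, 54, 43, 14]  (not all equal)
t=1: [39, 21, 37, 21, 29, 27]  (not all equal)
t=2: [40, 40, 41, 40, 46, 44]  (not all equal)
t=3: [33, 33, 33, 33, 29, 30]  (not all equal)
t=4: [49, 49, 49, 49, 50, 51]  (not all equal)
t=5: [18, 18, 18, 18, 18, 17]  (not all equal)
t=6: [31, 31, 31, 31, 31, 31]  (all equal)

Answer: 6
Key observation: Synchronization is absorbing here: once all patches are equal they stay equal, and step 6 is the first all-equal step.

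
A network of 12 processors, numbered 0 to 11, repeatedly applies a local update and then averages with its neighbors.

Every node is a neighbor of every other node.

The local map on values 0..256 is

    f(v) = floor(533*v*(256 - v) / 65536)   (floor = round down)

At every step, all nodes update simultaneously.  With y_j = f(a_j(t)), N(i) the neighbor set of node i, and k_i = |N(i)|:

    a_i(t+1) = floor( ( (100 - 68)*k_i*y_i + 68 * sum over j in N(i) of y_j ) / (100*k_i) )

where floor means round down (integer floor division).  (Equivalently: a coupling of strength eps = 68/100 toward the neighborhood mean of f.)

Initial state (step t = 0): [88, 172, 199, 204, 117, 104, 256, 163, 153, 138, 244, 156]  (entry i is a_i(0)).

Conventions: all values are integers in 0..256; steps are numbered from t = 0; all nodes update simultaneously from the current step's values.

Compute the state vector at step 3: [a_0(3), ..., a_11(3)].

Simulating step by step:
t=0: [88, 172, 199, 204, 117, 104, 256, 163, 153, 138, 244, 156]
t=1: [105, 104, 98, 96, 108, 107, 74, 106, 107, 108, 80, 107]
t=2: [125, 125, 125, 124, 126, 126, 120, 126, 126, 126, 122, 126]
t=3: [132, 132, 132, 132, 132, 132, 132, 132, 132, 132, 132, 132]

Answer: [132, 132, 132, 132, 132, 132, 132, 132, 132, 132, 132, 132]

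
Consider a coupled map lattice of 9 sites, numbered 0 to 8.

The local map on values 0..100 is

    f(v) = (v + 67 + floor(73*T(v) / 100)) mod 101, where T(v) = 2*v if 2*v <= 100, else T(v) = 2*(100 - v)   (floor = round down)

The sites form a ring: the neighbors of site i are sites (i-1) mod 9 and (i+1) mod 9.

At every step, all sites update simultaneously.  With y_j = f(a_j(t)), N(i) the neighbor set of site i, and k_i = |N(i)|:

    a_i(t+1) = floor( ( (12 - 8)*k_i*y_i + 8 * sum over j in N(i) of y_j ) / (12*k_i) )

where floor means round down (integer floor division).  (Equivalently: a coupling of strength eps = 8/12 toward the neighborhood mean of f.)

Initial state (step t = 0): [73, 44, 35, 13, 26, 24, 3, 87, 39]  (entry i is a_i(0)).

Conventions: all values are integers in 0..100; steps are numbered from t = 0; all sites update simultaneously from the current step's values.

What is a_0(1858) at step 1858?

Simulating step by step:
t=0: [73, 44, 35, 13, 26, 24, 3, 87, 39]
t=1: [71, 68, 74, 59, 50, 42, 56, 68, 70]
t=2: [79, 78, 80, 83, 80, 81, 78, 81, 79]
t=3: [75, 75, 74, 74, 74, 75, 74, 75, 74]
t=4: [77, 77, 77, 77, 77, 77, 77, 77, 77]
t=5: [76, 76, 76, 76, 76, 76, 76, 76, 76]
t=6: [77, 77, 77, 77, 77, 77, 77, 77, 77]

Answer: a_0(1858) = 77
Key observation: The state at step 4, [77, 77, 77, 77, 77, 77, 77, 77, 77], reappears at step 6: the system is in a cycle of period 2 from step 4 on.  Therefore the state at step 1858 equals the state at step 4 + ((1858 - 4) mod 2) = 4, which is [77, 77, 77, 77, 77, 77, 77, 77, 77].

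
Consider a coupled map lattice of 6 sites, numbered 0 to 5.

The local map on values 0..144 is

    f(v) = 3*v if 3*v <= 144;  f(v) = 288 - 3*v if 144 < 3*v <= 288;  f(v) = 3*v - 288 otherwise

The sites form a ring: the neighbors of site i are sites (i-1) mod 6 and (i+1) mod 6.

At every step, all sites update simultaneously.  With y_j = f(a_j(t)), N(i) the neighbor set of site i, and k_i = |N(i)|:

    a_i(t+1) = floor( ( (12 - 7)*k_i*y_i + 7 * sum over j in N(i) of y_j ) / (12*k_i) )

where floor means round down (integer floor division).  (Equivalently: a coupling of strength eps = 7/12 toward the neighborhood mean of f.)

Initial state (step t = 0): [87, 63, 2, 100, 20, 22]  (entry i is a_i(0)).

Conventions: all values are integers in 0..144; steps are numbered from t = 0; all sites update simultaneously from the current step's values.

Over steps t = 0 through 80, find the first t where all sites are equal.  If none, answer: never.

Answer: never
Key observation: The state at step 33 reappears at step 38 — the system is in a cycle of period 5 from step 33 on.  No step 0..38 is synchronized, and the cycle repeats forever, so no step up to 80 (or ever) has all sites equal.

Derivation:
t=0: [87, 63, 2, 100, 20, 22]  (not all equal)
t=1: [59, 50, 34, 24, 47, 52]  (not all equal)
t=2: [125, 119, 103, 100, 118, 128]  (not all equal)
t=3: [84, 60, 32, 30, 59, 84]  (not all equal)
t=4: [57, 83, 97, 97, 83, 57]  (not all equal)
t=5: [94, 51, 13, 13, 51, 94]  (not all equal)
t=6: [43, 69, 67, 67, 69, 43]  (not all equal)
t=7: [115, 96, 85, 85, 96, 115]  (not all equal)
t=8: [40, 26, 23, 23, 26, 40]  (not all equal)
t=9: [107, 87, 71, 71, 87, 107]  (not all equal)
t=10: [31, 42, 61, 61, 42, 31]  (not all equal)
t=11: [102, 110, 111, 111, 110, 102]  (not all equal)
t=12: [25, 35, 44, 44, 35, 25]  (not all equal)
t=13: [83, 104, 124, 124, 104, 83]  (not all equal)
t=14: [34, 45, 66, 66, 45, 34]  (not all equal)
t=15: [111, 112, 103, 103, 112, 111]  (not all equal)
t=16: [45, 39, 28, 28, 39, 45]  (not all equal)
t=17: [129, 112, 93, 93, 112, 129]  (not all equal)
t=18: [84, 51, 20, 20, 51, 84]  (not all equal)
t=19: [64, 84, 81, 81, 84, 64]  (not all equal)
t=20: [78, 56, 42, 42, 56, 78]  (not all equal)
t=21: [73, 102, 124, 124, 102, 73]  (not all equal)
t=22: [54, 52, 64, 64, 52, 54]  (not all equal)
t=23: [127, 119, 106, 106, 119, 127]  (not all equal)
t=24: [86, 64, 41, 41, 64, 86]  (not all equal)
t=25: [49, 84, 115, 115, 84, 49]  (not all equal)
t=26: [110, 72, 50, 50, 72, 110]  (not all equal)
t=27: [50, 82, 118, 118, 82, 50]  (not all equal)
t=28: [110, 77, 59, 59, 77, 110]  (not all equal)
t=29: [46, 68, 95, 95, 68, 46]  (not all equal)
t=30: [122, 76, 26, 26, 76, 122]  (not all equal)
t=31: [72, 70, 72, 72, 70, 72]  (not all equal)
t=32: [73, 74, 73, 73, 74, 73]  (not all equal)
t=33: [68, 67, 68, 68, 67, 68]  (not all equal)
t=34: [84, 85, 84, 84, 85, 84]  (not all equal)
t=35: [35, 34, 35, 35, 34, 35]  (not all equal)
t=36: [104, 103, 104, 104, 103, 104]  (not all equal)
t=37: [23, 22, 23, 23, 22, 23]  (not all equal)
t=38: [68, 67, 68, 68, 67, 68]  (not all equal)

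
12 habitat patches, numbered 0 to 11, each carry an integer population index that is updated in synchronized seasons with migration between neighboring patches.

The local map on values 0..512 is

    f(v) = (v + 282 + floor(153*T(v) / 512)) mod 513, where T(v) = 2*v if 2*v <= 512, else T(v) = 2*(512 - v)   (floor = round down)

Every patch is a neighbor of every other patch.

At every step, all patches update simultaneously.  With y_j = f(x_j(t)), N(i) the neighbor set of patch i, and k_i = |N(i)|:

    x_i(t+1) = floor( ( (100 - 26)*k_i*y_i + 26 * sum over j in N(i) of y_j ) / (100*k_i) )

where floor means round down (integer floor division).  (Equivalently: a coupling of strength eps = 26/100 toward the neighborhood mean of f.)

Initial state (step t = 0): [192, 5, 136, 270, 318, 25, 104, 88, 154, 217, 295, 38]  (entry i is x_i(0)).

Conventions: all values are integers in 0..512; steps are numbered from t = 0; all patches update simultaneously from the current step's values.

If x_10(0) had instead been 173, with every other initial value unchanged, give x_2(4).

Simulating step by step:
t=0: [192, 5, 136, 270, 318, 25, 104, 88, 154, 217, 173, 38]
t=1: [123, 276, 427, 200, 214, 299, 390, 372, 80, 152, 102, 314]
t=2: [409, 199, 242, 129, 145, 206, 232, 227, 359, 74, 384, 210]
t=3: [225, 115, 165, 403, 54, 124, 153, 147, 210, 340, 218, 128]
t=4: [154, 395, 85, 232, 326, 406, 71, 64, 136, 213, 146, 410]

Answer: x_2(4) = 85
Key observation: This trace re-runs the system from the modified initial state.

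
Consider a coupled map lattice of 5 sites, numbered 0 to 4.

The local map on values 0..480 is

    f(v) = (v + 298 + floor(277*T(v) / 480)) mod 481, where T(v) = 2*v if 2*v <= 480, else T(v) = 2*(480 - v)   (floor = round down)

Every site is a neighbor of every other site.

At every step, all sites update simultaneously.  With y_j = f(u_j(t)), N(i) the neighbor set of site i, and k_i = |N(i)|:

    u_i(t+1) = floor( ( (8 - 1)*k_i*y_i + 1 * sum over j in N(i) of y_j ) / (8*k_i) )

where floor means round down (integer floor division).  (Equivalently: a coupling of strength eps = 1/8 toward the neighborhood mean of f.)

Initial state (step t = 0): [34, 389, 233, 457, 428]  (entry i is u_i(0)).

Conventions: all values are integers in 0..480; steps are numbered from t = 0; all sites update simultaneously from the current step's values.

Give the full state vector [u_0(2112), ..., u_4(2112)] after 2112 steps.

Simulating step by step:
t=0: [34, 389, 233, 457, 428]
t=1: [363, 312, 318, 303, 307]
t=2: [315, 321, 321, 323, 322]
t=3: [321, 321, 321, 321, 321]
t=4: [321, 321, 321, 321, 321]

Answer: [321, 321, 321, 321, 321]
Key observation: The state at step 3, [321, 321, 321, 321, 321], reappears at step 4: the system is in a cycle of period 1 from step 3 on.  Therefore the state at step 2112 equals the state at step 3 + ((2112 - 3) mod 1) = 3, which is [321, 321, 321, 321, 321].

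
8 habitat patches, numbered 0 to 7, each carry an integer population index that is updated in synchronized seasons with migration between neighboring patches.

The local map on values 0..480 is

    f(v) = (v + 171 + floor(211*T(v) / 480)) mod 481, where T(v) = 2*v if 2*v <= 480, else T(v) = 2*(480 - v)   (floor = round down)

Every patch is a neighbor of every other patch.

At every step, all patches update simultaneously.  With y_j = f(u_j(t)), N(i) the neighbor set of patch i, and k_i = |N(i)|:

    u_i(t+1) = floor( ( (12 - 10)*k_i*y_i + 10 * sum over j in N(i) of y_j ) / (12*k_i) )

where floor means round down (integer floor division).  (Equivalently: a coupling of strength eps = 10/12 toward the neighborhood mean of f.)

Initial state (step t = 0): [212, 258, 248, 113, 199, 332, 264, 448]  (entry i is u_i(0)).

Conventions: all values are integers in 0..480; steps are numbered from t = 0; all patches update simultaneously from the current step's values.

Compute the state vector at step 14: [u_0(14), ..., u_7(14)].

Simulating step by step:
t=0: [212, 258, 248, 113, 199, 332, 264, 448]
t=1: [156, 159, 158, 170, 155, 159, 159, 160]
t=2: [412, 412, 412, 390, 412, 412, 412, 412]
t=3: [160, 160, 160, 160, 160, 160, 160, 160]
t=4: [471, 471, 471, 471, 471, 471, 471, 471]
t=5: [168, 168, 168, 168, 168, 168, 168, 168]
t=6: [5, 5, 5, 5, 5, 5, 5, 5]
t=7: [180, 180, 180, 180, 180, 180, 180, 180]
t=8: [28, 28, 28, 28, 28, 28, 28, 28]
t=9: [223, 223, 223, 223, 223, 223, 223, 223]
t=10: [109, 109, 109, 109, 109, 109, 109, 109]
t=11: [375, 375, 375, 375, 375, 375, 375, 375]
t=12: [157, 157, 157, 157, 157, 157, 157, 157]
t=13: [466, 466, 466, 466, 466, 466, 466, 466]
t=14: [168, 168, 168, 168, 168, 168, 168, 168]

Answer: [168, 168, 168, 168, 168, 168, 168, 168]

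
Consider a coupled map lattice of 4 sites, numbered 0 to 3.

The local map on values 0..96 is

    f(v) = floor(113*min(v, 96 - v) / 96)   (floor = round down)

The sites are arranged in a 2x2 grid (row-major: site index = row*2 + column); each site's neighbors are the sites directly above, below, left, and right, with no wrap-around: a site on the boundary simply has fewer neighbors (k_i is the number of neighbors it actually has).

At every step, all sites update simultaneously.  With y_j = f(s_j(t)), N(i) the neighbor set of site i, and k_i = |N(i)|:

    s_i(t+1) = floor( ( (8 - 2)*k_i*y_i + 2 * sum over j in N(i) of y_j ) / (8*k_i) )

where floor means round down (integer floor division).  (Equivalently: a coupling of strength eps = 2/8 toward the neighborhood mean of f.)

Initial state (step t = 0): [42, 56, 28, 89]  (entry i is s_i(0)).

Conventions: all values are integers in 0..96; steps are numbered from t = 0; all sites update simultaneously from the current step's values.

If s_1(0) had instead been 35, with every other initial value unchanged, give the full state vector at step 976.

Answer: [48, 48, 48, 48]
Key observation: The state at step 11, [55, 55, 55, 55], reappears at step 15: the system is in a cycle of period 4 from step 11 on.  Therefore the state at step 976 equals the state at step 11 + ((976 - 11) mod 4) = 12, which is [48, 48, 48, 48].

Derivation:
t=0: [42, 35, 28, 89]
t=1: [45, 37, 31, 15]
t=2: [48, 40, 35, 22]
t=3: [53, 45, 40, 29]
t=4: [49, 49, 45, 37]
t=5: [54, 53, 51, 45]
t=6: [49, 50, 51, 51]
t=7: [54, 53, 52, 52]
t=8: [49, 50, 50, 50]
t=9: [54, 54, 54, 54]
t=10: [49, 49, 49, 49]
t=11: [55, 55, 55, 55]
t=12: [48, 48, 48, 48]
t=13: [56, 56, 56, 56]
t=14: [47, 47, 47, 47]
t=15: [55, 55, 55, 55]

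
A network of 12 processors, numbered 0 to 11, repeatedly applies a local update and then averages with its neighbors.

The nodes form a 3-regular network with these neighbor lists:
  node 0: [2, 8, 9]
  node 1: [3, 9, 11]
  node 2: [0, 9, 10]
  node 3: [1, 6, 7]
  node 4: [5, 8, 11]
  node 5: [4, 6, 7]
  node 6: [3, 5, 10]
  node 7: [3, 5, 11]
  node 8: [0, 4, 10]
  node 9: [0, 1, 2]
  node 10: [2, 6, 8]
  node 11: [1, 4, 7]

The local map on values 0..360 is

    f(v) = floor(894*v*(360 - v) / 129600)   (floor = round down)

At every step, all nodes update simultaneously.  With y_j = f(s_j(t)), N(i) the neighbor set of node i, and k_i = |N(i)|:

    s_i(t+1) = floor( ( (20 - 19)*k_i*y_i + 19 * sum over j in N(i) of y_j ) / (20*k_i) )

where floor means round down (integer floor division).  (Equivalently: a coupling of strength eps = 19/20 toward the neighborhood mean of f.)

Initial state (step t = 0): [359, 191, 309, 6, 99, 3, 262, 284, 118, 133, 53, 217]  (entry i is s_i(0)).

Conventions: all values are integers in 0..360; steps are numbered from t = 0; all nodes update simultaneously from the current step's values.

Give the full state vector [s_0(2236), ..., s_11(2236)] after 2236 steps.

Simulating step by step:
t=0: [359, 191, 309, 6, 99, 3, 262, 284, 118, 133, 53, 217]
t=1: [162, 149, 107, 173, 140, 159, 50, 81, 102, 115, 157, 184]
t=2: [188, 213, 210, 162, 208, 160, 214, 218, 215, 206, 160, 195]
t=3: [216, 219, 220, 214, 218, 215, 220, 220, 220, 218, 215, 215]
t=4: [212, 214, 213, 212, 213, 212, 214, 214, 213, 213, 212, 212]
t=5: [215, 215, 215, 215, 215, 215, 215, 215, 215, 215, 215, 215]
t=6: [215, 215, 215, 215, 215, 215, 215, 215, 215, 215, 215, 215]

Answer: [215, 215, 215, 215, 215, 215, 215, 215, 215, 215, 215, 215]
Key observation: The state at step 5, [215, 215, 215, 215, 215, 215, 215, 215, 215, 215, 215, 215], reappears at step 6: the system is in a cycle of period 1 from step 5 on.  Therefore the state at step 2236 equals the state at step 5 + ((2236 - 5) mod 1) = 5, which is [215, 215, 215, 215, 215, 215, 215, 215, 215, 215, 215, 215].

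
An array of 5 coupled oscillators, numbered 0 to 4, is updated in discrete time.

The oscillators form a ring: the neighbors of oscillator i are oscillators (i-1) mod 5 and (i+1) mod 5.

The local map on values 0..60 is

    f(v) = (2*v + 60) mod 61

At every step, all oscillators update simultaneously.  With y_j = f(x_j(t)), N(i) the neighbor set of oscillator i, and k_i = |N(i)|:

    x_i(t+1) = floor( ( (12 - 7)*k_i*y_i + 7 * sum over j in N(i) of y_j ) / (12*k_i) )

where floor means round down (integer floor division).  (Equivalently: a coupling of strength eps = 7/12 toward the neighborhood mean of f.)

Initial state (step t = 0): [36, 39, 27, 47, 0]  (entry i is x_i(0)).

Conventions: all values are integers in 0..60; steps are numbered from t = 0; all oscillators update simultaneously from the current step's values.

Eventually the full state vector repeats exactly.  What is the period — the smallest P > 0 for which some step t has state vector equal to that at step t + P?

Simulating step by step:
t=0: [36, 39, 27, 47, 0]
t=1: [26, 25, 36, 46, 37]
t=2: [39, 38, 27, 18, 28]
t=3: [26, 25, 36, 46, 37]

Answer: 2
Key observation: The state at step 1, [26, 25, 36, 46, 37], reappears at step 3 — and no state repeats earlier — so the cycle the system enters has period 2.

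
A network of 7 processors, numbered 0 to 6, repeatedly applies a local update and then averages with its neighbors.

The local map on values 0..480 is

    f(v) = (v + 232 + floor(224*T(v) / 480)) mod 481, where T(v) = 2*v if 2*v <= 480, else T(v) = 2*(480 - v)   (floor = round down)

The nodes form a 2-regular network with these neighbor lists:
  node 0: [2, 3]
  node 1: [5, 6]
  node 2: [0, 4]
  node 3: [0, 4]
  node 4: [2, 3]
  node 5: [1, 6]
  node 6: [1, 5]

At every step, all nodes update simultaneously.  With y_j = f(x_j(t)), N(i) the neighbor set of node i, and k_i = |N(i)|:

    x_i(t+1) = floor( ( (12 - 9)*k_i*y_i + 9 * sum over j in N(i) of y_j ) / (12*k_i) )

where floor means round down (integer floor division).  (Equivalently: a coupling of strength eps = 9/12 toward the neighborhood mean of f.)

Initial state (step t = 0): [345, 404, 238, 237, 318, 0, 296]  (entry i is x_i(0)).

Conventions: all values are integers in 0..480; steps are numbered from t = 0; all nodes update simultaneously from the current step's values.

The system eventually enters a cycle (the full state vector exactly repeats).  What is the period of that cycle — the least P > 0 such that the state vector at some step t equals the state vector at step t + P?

Simulating step by step:
t=0: [345, 404, 238, 237, 318, 0, 296]
t=1: [213, 225, 218, 218, 212, 224, 225]
t=2: [169, 185, 163, 163, 169, 185, 185]
t=3: [68, 108, 74, 74, 68, 108, 108]
t=4: [372, 440, 366, 366, 372, 440, 440]
t=5: [223, 228, 223, 223, 223, 228, 228]
t=6: [182, 191, 182, 182, 182, 191, 191]
t=7: [102, 120, 102, 102, 102, 120, 120]
t=8: [429, 464, 429, 429, 429, 464, 464]
t=9: [227, 229, 227, 227, 227, 229, 229]
t=10: [189, 193, 189, 189, 189, 193, 193]
t=11: [116, 124, 116, 116, 116, 124, 124]
t=12: [456, 471, 456, 456, 456, 471, 471]
t=13: [229, 230, 229, 229, 229, 230, 230]
t=14: [193, 195, 193, 193, 193, 195, 195]
t=15: [124, 128, 124, 124, 124, 128, 128]
t=16: [471, 479, 471, 471, 471, 479, 479]
t=17: [230, 230, 230, 230, 230, 230, 230]
t=18: [195, 195, 195, 195, 195, 195, 195]
t=19: [128, 128, 128, 128, 128, 128, 128]
t=20: [479, 479, 479, 479, 479, 479, 479]
t=21: [230, 230, 230, 230, 230, 230, 230]

Answer: 4
Key observation: The state at step 17, [230, 230, 230, 230, 230, 230, 230], reappears at step 21 — and no state repeats earlier — so the cycle the system enters has period 4.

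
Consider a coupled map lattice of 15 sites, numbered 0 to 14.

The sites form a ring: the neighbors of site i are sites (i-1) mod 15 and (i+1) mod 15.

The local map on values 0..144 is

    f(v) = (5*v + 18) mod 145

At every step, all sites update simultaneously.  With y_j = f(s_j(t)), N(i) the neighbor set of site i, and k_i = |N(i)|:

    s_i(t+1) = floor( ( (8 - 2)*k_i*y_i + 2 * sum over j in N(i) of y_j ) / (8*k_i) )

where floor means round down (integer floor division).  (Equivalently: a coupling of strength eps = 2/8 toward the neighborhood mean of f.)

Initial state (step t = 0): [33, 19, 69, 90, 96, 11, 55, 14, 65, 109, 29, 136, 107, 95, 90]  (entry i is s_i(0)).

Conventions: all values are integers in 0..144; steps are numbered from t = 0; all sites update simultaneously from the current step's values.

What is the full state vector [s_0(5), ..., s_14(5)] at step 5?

Answer: [42, 51, 71, 123, 99, 76, 69, 62, 123, 119, 119, 41, 66, 34, 93]

Derivation:
t=0: [33, 19, 69, 90, 96, 11, 55, 14, 65, 109, 29, 136, 107, 95, 90]
t=1: [46, 98, 73, 41, 60, 63, 22, 73, 66, 104, 44, 105, 110, 62, 36]
t=2: [93, 79, 88, 73, 36, 51, 113, 93, 68, 96, 96, 109, 118, 51, 57]
t=3: [53, 101, 44, 79, 67, 103, 24, 44, 64, 63, 71, 107, 53, 101, 31]
t=4: [118, 94, 96, 111, 74, 98, 127, 93, 53, 48, 82, 116, 129, 86, 49]
t=5: [42, 51, 71, 123, 99, 76, 69, 62, 123, 119, 119, 41, 66, 34, 93]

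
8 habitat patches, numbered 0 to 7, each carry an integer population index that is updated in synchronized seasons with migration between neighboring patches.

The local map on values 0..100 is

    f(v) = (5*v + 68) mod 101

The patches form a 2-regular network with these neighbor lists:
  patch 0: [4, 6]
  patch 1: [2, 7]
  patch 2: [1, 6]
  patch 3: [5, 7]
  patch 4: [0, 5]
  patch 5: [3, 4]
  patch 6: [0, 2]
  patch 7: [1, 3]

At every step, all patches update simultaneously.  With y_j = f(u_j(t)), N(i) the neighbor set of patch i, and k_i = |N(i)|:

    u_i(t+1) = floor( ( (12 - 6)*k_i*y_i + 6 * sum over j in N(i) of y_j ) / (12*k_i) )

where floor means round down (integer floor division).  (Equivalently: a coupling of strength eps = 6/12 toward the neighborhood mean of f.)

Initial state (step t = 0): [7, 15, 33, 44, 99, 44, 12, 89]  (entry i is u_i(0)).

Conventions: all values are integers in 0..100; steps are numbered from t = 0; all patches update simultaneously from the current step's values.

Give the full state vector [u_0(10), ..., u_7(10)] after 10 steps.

Answer: [46, 70, 74, 41, 37, 30, 64, 61]

Derivation:
t=0: [7, 15, 33, 44, 99, 44, 12, 89]
t=1: [22, 30, 32, 66, 51, 79, 21, 36]
t=2: [61, 26, 35, 73, 44, 58, 61, 50]
t=3: [74, 62, 62, 32, 74, 56, 62, 39]
t=4: [44, 71, 75, 39, 36, 37, 64, 55]
t=5: [75, 29, 45, 53, 57, 52, 73, 40]
t=6: [39, 44, 55, 37, 41, 32, 47, 43]
t=7: [48, 73, 41, 52, 57, 43, 25, 74]
t=8: [38, 40, 65, 41, 46, 59, 65, 30]
t=9: [74, 59, 84, 54, 77, 71, 81, 42]
t=10: [46, 70, 74, 41, 37, 30, 64, 61]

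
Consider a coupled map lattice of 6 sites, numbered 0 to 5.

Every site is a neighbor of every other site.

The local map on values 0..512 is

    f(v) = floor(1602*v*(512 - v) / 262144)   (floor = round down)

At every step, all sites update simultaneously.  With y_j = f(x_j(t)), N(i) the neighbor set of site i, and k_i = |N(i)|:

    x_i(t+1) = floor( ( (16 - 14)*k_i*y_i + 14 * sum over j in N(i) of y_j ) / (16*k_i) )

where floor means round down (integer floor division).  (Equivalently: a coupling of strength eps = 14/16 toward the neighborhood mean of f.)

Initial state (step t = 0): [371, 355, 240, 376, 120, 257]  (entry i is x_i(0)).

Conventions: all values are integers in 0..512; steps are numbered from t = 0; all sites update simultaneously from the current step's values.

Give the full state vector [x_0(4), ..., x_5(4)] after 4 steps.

Simulating step by step:
t=0: [371, 355, 240, 376, 120, 257]
t=1: [343, 342, 339, 344, 345, 339]
t=2: [355, 355, 354, 355, 355, 354]
t=3: [340, 340, 340, 340, 340, 340]
t=4: [357, 357, 357, 357, 357, 357]

Answer: [357, 357, 357, 357, 357, 357]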